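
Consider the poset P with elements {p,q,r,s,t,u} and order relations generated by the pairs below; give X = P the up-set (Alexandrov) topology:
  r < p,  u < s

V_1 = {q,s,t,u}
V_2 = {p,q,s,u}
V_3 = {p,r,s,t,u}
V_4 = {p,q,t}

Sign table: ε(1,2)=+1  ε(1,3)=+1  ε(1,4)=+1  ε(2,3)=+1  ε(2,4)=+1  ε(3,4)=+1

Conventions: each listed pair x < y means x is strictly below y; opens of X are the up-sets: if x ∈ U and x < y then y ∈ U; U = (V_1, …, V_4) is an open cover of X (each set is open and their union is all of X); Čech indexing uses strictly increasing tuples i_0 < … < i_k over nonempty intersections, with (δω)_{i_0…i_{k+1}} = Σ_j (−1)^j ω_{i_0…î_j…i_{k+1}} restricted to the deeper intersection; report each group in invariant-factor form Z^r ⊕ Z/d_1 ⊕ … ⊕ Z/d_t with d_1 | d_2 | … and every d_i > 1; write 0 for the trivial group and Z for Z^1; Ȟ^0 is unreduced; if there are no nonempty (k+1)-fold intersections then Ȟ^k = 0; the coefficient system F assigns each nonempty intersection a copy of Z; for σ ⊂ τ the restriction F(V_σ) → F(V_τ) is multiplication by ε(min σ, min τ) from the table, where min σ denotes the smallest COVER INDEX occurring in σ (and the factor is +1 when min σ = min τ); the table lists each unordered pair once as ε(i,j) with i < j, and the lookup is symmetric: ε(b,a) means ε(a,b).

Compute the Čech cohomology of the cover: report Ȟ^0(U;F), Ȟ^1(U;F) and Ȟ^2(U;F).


intersection data:
  V12={q,s,u} V13={s,t,u} V14={q,t} V23={p,s,u} V24={p,q} V34={p,t}
  V123={s,u} V124={q} V134={t} V234={p}
C dims 4,6,4; δ0: rk 3, SNF 1^3; δ1: rk 3, SNF 1^3
Ȟ^0 = (4 − 3) − 0 = 1, so Ȟ^0 ≅ Z
Ȟ^1 = (6 − 3) − 3 = 0, so Ȟ^1 ≅ 0
Ȟ^2 = (4 − 0) − 3 = 1, so Ȟ^2 ≅ Z

Ȟ^0(U;F) ≅ Z; Ȟ^1(U;F) ≅ 0; Ȟ^2(U;F) ≅ Z


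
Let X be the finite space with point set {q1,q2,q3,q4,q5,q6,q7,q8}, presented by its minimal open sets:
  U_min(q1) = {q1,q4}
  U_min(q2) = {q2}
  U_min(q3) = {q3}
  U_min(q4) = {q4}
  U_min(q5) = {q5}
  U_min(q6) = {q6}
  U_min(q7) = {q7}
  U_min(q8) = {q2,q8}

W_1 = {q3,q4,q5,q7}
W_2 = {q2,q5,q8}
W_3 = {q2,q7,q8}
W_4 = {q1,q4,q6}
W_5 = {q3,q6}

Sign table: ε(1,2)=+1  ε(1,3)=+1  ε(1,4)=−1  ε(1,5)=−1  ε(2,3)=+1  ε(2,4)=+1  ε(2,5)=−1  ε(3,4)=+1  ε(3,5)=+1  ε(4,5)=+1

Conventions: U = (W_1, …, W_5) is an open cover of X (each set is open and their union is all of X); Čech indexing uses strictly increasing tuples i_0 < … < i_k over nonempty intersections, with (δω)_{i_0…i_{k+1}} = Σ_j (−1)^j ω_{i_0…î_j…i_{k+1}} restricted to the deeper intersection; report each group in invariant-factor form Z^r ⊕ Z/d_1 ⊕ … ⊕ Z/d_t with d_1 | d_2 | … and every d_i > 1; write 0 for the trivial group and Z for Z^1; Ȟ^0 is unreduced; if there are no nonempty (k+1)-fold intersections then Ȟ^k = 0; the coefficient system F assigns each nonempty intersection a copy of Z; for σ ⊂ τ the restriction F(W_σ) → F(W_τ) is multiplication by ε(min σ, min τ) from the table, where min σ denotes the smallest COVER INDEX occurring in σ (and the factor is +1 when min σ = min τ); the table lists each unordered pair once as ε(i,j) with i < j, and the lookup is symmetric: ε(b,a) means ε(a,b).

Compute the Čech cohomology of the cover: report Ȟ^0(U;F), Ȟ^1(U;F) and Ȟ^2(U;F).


intersection data:
  W12={q5} W13={q7} W14={q4} W15={q3} W23={q2,q8} W45={q6}
C dims 5,6; δ0: rk 4, SNF 1^4
Ȟ^0 = (5 − 4) − 0 = 1, so Ȟ^0 ≅ Z
Ȟ^1 = (6 − 0) − 4 = 2, so Ȟ^1 ≅ Z^2
Ȟ^2 = (0 − 0) − 0 = 0, so Ȟ^2 ≅ 0

Ȟ^0 ≅ Z,  Ȟ^1 ≅ Z^2,  Ȟ^2 ≅ 0


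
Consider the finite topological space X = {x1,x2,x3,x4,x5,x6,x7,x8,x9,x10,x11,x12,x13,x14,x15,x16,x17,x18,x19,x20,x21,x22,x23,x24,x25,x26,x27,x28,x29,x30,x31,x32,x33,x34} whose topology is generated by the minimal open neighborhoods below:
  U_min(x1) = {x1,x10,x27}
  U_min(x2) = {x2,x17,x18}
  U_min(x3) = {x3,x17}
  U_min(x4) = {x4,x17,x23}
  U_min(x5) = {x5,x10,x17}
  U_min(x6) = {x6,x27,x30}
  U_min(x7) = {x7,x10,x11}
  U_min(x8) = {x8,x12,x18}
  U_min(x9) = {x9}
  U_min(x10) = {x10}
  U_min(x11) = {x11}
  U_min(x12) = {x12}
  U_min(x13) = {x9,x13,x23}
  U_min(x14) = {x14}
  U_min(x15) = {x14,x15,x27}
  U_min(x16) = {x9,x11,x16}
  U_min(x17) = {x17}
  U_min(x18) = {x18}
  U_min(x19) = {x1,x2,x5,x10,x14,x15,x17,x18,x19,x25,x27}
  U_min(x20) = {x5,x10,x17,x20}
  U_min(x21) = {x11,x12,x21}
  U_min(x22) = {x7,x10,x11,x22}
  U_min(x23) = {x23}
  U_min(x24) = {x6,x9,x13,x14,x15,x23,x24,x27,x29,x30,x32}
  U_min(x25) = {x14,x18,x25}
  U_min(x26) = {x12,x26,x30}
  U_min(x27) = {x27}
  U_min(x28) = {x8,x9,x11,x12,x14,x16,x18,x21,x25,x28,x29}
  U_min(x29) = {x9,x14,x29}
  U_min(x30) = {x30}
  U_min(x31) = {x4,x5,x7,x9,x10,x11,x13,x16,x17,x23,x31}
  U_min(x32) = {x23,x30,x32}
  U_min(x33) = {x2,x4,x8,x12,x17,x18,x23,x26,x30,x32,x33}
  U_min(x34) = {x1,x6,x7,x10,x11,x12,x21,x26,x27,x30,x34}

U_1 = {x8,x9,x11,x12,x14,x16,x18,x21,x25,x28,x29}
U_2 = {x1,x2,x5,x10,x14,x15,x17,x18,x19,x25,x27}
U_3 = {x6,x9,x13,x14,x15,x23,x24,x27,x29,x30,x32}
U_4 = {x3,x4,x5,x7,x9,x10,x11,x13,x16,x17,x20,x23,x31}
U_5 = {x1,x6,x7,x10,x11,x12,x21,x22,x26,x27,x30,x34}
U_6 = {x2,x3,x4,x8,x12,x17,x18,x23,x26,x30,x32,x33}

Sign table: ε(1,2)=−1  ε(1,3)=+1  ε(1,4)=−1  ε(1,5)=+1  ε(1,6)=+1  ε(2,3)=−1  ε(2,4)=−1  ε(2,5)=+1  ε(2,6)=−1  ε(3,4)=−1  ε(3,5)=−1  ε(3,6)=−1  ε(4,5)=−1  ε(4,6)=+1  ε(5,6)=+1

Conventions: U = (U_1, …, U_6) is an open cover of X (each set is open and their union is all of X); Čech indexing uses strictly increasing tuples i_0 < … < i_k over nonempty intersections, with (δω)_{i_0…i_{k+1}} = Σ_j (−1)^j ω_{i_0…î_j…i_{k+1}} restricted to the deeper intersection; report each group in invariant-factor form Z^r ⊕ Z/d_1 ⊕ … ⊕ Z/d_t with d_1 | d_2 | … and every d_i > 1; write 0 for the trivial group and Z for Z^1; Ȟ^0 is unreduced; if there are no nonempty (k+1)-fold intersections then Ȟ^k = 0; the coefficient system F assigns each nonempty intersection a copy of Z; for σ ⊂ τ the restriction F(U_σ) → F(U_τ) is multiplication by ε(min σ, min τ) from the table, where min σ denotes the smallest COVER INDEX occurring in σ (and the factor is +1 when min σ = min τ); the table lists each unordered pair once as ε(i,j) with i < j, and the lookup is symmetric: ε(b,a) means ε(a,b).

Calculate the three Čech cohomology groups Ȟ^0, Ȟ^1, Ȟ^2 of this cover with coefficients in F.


nerve simplices:
  U12={x14,x18,x25} U13={x9,x14,x29} U14={x9,x11,x16} U15={x11,x12,x21} U16={x8,x12,x18} U23={x14,x15,x27} U24={x5,x10,x17} U25={x1,x10,x27} U26={x2,x17,x18} U34={x9,x13,x23} U35={x6,x27,x30} U36={x23,x30,x32} U45={x7,x10,x11} U46={x3,x4,x17,x23} U56={x12,x26,x30}
  U123={x14} U126={x18} U134={x9} U145={x11} U156={x12} U235={x27} U245={x10} U246={x17} U346={x23} U356={x30}
C dims 6,15,10; δ0: rk 6, SNF 1^5·2; δ1: rk 9, SNF 1^9
degree 0: 6−6−0 = 0 → Ȟ^0 ≅ 0
degree 1: 15−9−6 = 0 plus torsion [2] → Ȟ^1 ≅ Z/2
degree 2: 10−0−9 = 1 → Ȟ^2 ≅ Z

Ȟ^0 = 0, Ȟ^1 = Z/2, Ȟ^2 = Z


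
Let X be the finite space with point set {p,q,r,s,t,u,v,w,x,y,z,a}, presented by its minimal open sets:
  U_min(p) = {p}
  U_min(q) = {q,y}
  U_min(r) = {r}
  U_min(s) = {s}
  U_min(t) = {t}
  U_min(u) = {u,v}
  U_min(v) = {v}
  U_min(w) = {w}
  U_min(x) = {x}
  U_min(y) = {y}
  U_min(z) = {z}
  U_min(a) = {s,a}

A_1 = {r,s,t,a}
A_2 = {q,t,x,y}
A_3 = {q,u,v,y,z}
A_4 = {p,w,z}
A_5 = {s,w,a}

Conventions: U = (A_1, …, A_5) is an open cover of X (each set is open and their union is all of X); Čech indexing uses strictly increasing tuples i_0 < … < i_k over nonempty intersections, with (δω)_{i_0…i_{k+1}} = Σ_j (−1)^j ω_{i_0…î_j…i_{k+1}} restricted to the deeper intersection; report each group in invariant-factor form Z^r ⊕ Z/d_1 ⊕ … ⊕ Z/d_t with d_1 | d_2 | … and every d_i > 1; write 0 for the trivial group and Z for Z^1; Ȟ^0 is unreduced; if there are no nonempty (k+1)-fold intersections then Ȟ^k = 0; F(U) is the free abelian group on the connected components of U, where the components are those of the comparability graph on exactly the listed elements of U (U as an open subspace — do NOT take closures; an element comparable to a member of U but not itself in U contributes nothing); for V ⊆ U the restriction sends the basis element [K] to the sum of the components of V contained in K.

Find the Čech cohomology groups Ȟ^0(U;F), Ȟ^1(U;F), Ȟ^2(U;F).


Ȟ^0 = Z^9, Ȟ^1 = 0 and Ȟ^2 = 0

nonempty intersections:
  A12={t} A15={s,a} A23={q,y} A34={z} A45={w}
components per intersection:
  A1: {r} {s,a} {t}
  A2: {q,y} {t} {x}
  A3: {q,y} {u,v} {z}
  A4: {p} {w} {z}
  A5: {s,a} {w}
  A12: {t}
  A15: {s,a}
  A23: {q,y}
  A34: {z}
  A45: {w}
C dims 14,5; δ0: rk 5, SNF 1^5
Ȟ^0: (14−5)−0=9 ⇒ Z^9
Ȟ^1: (5−0)−5=0 ⇒ 0
Ȟ^2: (0−0)−0=0 ⇒ 0


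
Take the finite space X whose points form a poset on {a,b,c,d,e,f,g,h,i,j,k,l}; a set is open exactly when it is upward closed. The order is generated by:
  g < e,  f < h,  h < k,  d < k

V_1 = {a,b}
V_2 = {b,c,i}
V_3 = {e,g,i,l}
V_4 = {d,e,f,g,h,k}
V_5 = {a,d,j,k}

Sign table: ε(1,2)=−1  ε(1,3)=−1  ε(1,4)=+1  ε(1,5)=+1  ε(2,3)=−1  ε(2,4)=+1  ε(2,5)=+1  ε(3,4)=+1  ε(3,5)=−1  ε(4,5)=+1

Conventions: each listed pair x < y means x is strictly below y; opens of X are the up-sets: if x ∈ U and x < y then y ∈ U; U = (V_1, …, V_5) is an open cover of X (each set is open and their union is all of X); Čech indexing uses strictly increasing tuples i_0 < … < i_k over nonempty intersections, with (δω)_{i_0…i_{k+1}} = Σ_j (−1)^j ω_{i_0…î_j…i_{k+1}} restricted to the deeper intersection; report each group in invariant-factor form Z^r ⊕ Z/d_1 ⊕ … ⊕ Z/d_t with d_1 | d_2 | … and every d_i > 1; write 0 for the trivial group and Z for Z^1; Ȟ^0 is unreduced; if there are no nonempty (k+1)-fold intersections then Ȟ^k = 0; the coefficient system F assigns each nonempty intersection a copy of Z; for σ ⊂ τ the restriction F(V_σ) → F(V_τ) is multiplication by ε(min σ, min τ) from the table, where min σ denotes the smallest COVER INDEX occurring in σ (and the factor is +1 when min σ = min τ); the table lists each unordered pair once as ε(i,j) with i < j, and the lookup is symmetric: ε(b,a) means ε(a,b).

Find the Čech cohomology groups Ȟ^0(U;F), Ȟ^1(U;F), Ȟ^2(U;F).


nerve of the cover:
  V12={b} V15={a} V23={i} V34={e,g} V45={d,k}
C dims 5,5; δ0: rk 4, SNF 1^4
Ȟ^0 = (5 − 4) − 0 = 1, so Ȟ^0 ≅ Z
Ȟ^1 = (5 − 0) − 4 = 1, so Ȟ^1 ≅ Z
Ȟ^2 = (0 − 0) − 0 = 0, so Ȟ^2 ≅ 0

Ȟ^0 = Z, Ȟ^1 = Z, Ȟ^2 = 0


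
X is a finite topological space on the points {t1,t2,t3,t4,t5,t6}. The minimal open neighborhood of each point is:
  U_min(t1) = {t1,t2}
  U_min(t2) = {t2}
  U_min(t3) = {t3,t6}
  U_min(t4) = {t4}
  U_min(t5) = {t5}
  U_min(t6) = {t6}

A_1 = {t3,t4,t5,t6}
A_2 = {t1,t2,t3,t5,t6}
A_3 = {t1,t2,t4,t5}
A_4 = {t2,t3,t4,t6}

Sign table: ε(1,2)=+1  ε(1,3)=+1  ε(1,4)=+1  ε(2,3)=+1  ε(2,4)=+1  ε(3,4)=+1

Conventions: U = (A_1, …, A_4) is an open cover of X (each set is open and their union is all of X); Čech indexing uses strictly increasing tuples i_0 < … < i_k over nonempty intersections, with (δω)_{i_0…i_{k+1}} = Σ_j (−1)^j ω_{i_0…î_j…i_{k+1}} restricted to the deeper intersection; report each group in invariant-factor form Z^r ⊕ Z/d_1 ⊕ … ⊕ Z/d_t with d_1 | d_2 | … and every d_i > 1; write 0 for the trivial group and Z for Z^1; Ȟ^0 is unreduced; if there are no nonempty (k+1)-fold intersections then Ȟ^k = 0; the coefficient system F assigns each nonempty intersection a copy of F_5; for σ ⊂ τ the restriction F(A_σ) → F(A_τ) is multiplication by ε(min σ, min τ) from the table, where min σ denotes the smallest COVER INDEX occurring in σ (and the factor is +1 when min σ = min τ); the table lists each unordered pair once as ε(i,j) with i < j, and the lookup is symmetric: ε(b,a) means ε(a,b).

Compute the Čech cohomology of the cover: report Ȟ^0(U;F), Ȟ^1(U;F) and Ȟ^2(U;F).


nerve simplices:
  A12={t3,t5,t6} A13={t4,t5} A14={t3,t4,t6} A23={t1,t2,t5} A24={t2,t3,t6} A34={t2,t4}
  A123={t5} A124={t3,t6} A134={t4} A234={t2}
C dims 4,6,4; δ0: rk_F5 3; δ1: rk_F5 3
degree 0: 4−3−0 = 1 → Ȟ^0 ≅ Z/5
degree 1: 6−3−3 = 0 → Ȟ^1 ≅ 0
degree 2: 4−0−3 = 1 → Ȟ^2 ≅ Z/5

Ȟ^0 ≅ Z/5, Ȟ^1 ≅ 0 and Ȟ^2 ≅ Z/5


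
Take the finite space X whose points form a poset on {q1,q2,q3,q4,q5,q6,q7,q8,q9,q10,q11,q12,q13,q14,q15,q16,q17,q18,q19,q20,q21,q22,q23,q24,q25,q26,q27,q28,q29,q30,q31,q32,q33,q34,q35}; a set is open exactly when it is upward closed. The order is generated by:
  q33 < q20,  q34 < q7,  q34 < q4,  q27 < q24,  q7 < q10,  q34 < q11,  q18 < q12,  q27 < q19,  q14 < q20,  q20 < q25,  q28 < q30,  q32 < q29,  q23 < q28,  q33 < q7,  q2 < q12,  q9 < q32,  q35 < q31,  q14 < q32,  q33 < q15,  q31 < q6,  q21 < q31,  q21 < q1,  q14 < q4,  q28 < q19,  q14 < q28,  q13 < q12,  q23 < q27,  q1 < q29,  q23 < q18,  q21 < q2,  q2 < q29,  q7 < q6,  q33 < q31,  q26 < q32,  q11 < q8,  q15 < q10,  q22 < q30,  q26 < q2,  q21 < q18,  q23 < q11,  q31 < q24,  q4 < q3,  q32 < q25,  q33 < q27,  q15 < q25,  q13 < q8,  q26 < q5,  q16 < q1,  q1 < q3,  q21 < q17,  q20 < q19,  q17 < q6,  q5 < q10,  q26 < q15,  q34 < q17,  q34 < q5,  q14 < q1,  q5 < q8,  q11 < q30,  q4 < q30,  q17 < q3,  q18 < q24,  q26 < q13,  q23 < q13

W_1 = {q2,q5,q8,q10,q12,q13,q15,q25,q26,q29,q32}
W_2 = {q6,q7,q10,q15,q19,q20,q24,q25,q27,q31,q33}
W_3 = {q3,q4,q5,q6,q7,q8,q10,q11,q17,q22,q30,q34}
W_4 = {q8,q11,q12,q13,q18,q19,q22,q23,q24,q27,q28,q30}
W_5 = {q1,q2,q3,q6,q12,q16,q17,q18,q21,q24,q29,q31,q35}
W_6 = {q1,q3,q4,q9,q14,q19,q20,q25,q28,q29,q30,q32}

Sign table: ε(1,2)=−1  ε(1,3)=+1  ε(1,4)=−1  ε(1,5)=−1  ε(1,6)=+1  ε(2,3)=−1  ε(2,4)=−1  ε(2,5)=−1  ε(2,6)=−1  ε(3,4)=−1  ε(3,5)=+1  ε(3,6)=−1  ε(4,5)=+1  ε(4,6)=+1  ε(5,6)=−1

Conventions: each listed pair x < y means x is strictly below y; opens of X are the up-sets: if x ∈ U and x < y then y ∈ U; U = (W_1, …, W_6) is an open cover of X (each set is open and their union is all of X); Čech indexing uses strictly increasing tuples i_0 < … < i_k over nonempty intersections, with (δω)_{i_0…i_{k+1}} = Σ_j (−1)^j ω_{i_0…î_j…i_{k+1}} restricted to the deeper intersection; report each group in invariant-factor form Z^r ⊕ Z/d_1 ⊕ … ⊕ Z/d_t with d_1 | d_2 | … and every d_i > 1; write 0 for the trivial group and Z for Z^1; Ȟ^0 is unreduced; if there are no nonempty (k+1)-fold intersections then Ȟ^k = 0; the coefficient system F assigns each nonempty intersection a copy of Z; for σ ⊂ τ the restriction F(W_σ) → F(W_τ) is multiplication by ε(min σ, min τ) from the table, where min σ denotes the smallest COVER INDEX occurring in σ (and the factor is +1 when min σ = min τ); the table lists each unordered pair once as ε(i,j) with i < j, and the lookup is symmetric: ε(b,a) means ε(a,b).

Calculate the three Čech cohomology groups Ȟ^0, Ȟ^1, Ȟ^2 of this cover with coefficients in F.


nerve simplices:
  W12={q10,q15,q25} W13={q5,q8,q10} W14={q8,q12,q13} W15={q2,q12,q29} W16={q25,q29,q32} W23={q6,q7,q10} W24={q19,q24,q27} W25={q6,q24,q31} W26={q19,q20,q25} W34={q8,q11,q22,q30} W35={q3,q6,q17} W36={q3,q4,q30} W45={q12,q18,q24} W46={q19,q28,q30} W56={q1,q3,q29}
  W123={q10} W126={q25} W134={q8} W145={q12} W156={q29} W235={q6} W245={q24} W246={q19} W346={q30} W356={q3}
C dims 6,15,10; δ0: rk 6, SNF 1^5·2; δ1: rk 9, SNF 1^9
degree 0: 6−6−0 = 0 → Ȟ^0 ≅ 0
degree 1: 15−9−6 = 0 plus torsion [2] → Ȟ^1 ≅ Z/2
degree 2: 10−0−9 = 1 → Ȟ^2 ≅ Z

Ȟ^0 = 0, Ȟ^1 = Z/2 and Ȟ^2 = Z


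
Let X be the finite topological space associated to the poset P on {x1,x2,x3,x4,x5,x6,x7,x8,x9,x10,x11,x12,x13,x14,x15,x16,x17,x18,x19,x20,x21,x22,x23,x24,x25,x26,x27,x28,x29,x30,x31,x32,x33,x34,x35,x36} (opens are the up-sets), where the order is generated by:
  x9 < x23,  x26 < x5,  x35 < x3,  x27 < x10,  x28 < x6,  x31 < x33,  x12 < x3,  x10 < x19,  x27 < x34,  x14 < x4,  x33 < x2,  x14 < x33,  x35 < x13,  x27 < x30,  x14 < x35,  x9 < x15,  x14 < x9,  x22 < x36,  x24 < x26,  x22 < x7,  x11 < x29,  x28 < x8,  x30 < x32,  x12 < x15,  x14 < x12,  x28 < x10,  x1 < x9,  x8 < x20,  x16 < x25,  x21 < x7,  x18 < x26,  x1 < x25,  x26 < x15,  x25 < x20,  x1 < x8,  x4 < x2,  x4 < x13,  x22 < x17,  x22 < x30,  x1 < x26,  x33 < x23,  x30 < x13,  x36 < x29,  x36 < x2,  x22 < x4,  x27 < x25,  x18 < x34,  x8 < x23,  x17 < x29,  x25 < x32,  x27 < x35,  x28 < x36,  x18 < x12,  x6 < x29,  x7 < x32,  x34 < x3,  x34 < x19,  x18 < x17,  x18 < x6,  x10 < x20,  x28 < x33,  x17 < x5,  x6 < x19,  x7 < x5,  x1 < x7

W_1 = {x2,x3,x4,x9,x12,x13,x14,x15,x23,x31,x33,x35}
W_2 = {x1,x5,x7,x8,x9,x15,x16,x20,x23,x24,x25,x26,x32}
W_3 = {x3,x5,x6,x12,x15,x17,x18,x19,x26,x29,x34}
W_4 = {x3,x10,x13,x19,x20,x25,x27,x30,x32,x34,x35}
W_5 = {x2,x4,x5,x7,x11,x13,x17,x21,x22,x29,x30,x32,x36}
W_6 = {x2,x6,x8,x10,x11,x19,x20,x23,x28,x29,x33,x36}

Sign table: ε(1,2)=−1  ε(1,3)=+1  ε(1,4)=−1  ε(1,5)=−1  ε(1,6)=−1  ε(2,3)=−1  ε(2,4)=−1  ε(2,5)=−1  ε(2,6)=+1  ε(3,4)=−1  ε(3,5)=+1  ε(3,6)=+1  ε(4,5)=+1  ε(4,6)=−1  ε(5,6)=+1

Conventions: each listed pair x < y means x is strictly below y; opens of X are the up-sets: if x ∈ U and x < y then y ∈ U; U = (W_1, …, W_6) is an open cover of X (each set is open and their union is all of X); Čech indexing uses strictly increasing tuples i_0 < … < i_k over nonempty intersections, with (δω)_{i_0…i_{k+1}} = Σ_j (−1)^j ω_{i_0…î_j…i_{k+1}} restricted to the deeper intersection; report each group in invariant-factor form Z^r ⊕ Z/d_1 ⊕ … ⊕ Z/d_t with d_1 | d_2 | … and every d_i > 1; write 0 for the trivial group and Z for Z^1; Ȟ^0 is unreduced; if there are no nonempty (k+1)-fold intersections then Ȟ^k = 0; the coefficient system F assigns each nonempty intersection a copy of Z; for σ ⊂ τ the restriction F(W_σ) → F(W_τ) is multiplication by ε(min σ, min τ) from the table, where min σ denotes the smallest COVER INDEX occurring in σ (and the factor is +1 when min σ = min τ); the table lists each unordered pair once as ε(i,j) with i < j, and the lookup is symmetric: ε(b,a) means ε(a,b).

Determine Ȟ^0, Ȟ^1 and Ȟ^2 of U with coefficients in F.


Ȟ^0 ≅ 0, Ȟ^1 ≅ Z/2 and Ȟ^2 ≅ Z

nonempty intersections:
  W12={x9,x15,x23} W13={x3,x12,x15} W14={x3,x13,x35} W15={x2,x4,x13} W16={x2,x23,x33} W23={x5,x15,x26} W24={x20,x25,x32} W25={x5,x7,x32} W26={x8,x20,x23} W34={x3,x19,x34} W35={x5,x17,x29} W36={x6,x19,x29} W45={x13,x30,x32} W46={x10,x19,x20} W56={x2,x11,x29,x36}
  W123={x15} W126={x23} W134={x3} W145={x13} W156={x2} W235={x5} W245={x32} W246={x20} W346={x19} W356={x29}
C dims 6,15,10; δ0: rk 6, SNF 1^5·2; δ1: rk 9, SNF 1^9
Ȟ^0: (6−6)−0=0 ⇒ 0
Ȟ^1: (15−9)−6=0 plus torsion [2] ⇒ Z/2
Ȟ^2: (10−0)−9=1 ⇒ Z


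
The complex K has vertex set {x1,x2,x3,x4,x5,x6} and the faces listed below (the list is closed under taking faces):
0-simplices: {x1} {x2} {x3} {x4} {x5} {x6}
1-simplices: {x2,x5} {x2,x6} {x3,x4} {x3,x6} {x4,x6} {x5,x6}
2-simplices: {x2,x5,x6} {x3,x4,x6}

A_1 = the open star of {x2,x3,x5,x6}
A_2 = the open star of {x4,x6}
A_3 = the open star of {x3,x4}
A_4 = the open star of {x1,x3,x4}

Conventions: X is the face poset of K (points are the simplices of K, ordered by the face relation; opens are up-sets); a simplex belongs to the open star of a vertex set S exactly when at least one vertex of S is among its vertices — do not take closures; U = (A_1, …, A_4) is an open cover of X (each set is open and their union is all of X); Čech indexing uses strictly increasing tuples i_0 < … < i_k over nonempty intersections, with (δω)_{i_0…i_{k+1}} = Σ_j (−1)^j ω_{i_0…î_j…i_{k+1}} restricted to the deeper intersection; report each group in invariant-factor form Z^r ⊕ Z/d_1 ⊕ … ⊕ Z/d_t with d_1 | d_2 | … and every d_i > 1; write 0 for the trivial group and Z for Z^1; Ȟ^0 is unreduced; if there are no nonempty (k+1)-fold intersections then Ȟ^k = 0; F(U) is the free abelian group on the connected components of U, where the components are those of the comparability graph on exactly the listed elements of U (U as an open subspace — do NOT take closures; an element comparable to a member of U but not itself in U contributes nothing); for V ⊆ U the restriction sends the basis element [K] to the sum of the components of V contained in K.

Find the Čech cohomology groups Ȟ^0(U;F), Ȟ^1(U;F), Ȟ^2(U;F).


Ȟ^0 ≅ Z^2, Ȟ^1 ≅ 0 and Ȟ^2 ≅ 0

cover nerve:
  A1={{x2},{x3},{x5},{x6},{x2,x5},{x2,x6},{x3,x4},{x3,x6},{x4,x6},{x5,x6},{x2,x5,x6},{x3,x4,x6}} A2={{x4},{x6},{x2,x6},{x3,x4},{x3,x6},{x4,x6},{x5,x6},{x2,x5,x6},{x3,x4,x6}} A3={{x3},{x4},{x3,x4},{x3,x6},{x4,x6},{x3,x4,x6}} A4={{x1},{x3},{x4},{x3,x4},{x3,x6},{x4,x6},{x3,x4,x6}}
  A12={{x6},{x2,x6},{x3,x4},{x3,x6},{x4,x6},{x5,x6},{x2,x5,x6},{x3,x4,x6}} A13={{x3},{x3,x4},{x3,x6},{x4,x6},{x3,x4,x6}} A14={{x3},{x3,x4},{x3,x6},{x4,x6},{x3,x4,x6}} A23={{x4},{x3,x4},{x3,x6},{x4,x6},{x3,x4,x6}} A24={{x4},{x3,x4},{x3,x6},{x4,x6},{x3,x4,x6}} A34={{x3},{x4},{x3,x4},{x3,x6},{x4,x6},{x3,x4,x6}}
  A123={{x3,x4},{x3,x6},{x4,x6},{x3,x4,x6}} A124={{x3,x4},{x3,x6},{x4,x6},{x3,x4,x6}} A134={{x3},{x3,x4},{x3,x6},{x4,x6},{x3,x4,x6}} A234={{x4},{x3,x4},{x3,x6},{x4,x6},{x3,x4,x6}}
  A1234={{x3,x4},{x3,x6},{x4,x6},{x3,x4,x6}}
components per intersection:
  A1: {{x2},{x3},{x5},{x6},{x2,x5},{x2,x6},{x3,x4},{x3,x6},{x4,x6},{x5,x6},{x2,x5,x6},{x3,x4,x6}}
  A2: {{x4},{x6},{x2,x6},{x3,x4},{x3,x6},{x4,x6},{x5,x6},{x2,x5,x6},{x3,x4,x6}}
  A3: {{x3},{x4},{x3,x4},{x3,x6},{x4,x6},{x3,x4,x6}}
  A4: {{x1}} {{x3},{x4},{x3,x4},{x3,x6},{x4,x6},{x3,x4,x6}}
  A12: {{x6},{x2,x6},{x3,x4},{x3,x6},{x4,x6},{x5,x6},{x2,x5,x6},{x3,x4,x6}}
  A13: {{x3},{x3,x4},{x3,x6},{x4,x6},{x3,x4,x6}}
  A14: {{x3},{x3,x4},{x3,x6},{x4,x6},{x3,x4,x6}}
  A23: {{x4},{x3,x4},{x3,x6},{x4,x6},{x3,x4,x6}}
  A24: {{x4},{x3,x4},{x3,x6},{x4,x6},{x3,x4,x6}}
  A34: {{x3},{x4},{x3,x4},{x3,x6},{x4,x6},{x3,x4,x6}}
  A123: {{x3,x4},{x3,x6},{x4,x6},{x3,x4,x6}}
  A124: {{x3,x4},{x3,x6},{x4,x6},{x3,x4,x6}}
  A134: {{x3},{x3,x4},{x3,x6},{x4,x6},{x3,x4,x6}}
  A234: {{x4},{x3,x4},{x3,x6},{x4,x6},{x3,x4,x6}}
  A1234: {{x3,x4},{x3,x6},{x4,x6},{x3,x4,x6}}
C dims 5,6,4,1; δ0: rk 3, SNF 1^3; δ1: rk 3, SNF 1^3; δ2: rk 1, SNF 1^1
Ȟ^0: (5−3)−0=2 ⇒ Z^2
Ȟ^1: (6−3)−3=0 ⇒ 0
Ȟ^2: (4−1)−3=0 ⇒ 0


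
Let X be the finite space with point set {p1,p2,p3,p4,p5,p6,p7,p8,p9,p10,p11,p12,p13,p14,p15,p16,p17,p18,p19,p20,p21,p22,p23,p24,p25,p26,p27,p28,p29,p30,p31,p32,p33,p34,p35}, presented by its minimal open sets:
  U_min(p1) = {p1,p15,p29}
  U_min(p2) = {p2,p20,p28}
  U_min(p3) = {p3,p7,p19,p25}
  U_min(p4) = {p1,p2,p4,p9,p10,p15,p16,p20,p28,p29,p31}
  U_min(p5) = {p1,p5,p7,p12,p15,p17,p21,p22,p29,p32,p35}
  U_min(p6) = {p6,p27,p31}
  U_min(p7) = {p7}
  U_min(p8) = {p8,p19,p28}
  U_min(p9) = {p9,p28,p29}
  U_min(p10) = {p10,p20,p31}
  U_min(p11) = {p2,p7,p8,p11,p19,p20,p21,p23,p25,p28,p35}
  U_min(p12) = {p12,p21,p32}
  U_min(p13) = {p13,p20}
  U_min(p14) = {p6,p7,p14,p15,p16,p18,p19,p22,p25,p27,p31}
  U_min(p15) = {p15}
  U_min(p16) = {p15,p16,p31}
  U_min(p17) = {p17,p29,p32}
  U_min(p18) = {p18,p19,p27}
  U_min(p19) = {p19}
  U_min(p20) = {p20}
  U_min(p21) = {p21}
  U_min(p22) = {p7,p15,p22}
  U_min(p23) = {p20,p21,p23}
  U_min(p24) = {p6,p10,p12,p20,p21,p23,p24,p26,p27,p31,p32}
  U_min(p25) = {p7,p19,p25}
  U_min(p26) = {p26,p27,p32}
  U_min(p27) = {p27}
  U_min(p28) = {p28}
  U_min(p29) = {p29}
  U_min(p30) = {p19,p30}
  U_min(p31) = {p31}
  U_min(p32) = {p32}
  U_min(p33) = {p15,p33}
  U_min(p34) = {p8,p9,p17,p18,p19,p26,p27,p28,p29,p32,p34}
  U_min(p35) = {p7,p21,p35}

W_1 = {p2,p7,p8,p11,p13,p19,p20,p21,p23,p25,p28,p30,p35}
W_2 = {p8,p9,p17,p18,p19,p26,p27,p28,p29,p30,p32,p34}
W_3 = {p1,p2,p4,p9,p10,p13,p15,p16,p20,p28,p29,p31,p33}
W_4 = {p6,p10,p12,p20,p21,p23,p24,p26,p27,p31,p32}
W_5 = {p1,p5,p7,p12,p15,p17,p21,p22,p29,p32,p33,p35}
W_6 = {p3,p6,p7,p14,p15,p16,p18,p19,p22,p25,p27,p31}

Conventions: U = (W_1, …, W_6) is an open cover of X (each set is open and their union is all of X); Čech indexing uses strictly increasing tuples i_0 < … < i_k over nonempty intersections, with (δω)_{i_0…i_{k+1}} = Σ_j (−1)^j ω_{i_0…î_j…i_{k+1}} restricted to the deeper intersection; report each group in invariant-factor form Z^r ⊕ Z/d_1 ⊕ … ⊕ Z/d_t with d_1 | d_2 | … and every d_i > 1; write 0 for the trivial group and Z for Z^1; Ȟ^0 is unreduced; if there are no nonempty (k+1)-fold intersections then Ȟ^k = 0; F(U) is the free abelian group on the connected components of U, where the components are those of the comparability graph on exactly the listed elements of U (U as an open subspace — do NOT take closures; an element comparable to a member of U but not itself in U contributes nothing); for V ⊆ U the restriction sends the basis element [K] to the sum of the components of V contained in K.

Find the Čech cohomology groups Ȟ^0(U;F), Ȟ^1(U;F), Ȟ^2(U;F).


Ȟ^0(U;F) ≅ Z, Ȟ^1(U;F) ≅ 0 and Ȟ^2(U;F) ≅ Z/2

nonempty overlaps:
  W12={p8,p19,p28,p30} W13={p2,p13,p20,p28} W14={p20,p21,p23} W15={p7,p21,p35} W16={p7,p19,p25} W23={p9,p28,p29} W24={p26,p27,p32} W25={p17,p29,p32} W26={p18,p19,p27} W34={p10,p20,p31} W35={p1,p15,p29,p33} W36={p15,p16,p31} W45={p12,p21,p32} W46={p6,p27,p31} W56={p7,p15,p22}
  W123={p28} W126={p19} W134={p20} W145={p21} W156={p7} W235={p29} W245={p32} W246={p27} W346={p31} W356={p15}
components per intersection:
  W1: {p2,p7,p8,p11,p13,p19,p20,p21,p23,p25,p28,p30,p35}
  W2: {p8,p9,p17,p18,p19,p26,p27,p28,p29,p30,p32,p34}
  W3: {p1,p2,p4,p9,p10,p13,p15,p16,p20,p28,p29,p31,p33}
  W4: {p6,p10,p12,p20,p21,p23,p24,p26,p27,p31,p32}
  W5: {p1,p5,p7,p12,p15,p17,p21,p22,p29,p32,p33,p35}
  W6: {p3,p6,p7,p14,p15,p16,p18,p19,p22,p25,p27,p31}
  W12: {p8,p19,p28,p30}
  W13: {p2,p13,p20,p28}
  W14: {p20,p21,p23}
  W15: {p7,p21,p35}
  W16: {p7,p19,p25}
  W23: {p9,p28,p29}
  W24: {p26,p27,p32}
  W25: {p17,p29,p32}
  W26: {p18,p19,p27}
  W34: {p10,p20,p31}
  W35: {p1,p15,p29,p33}
  W36: {p15,p16,p31}
  W45: {p12,p21,p32}
  W46: {p6,p27,p31}
  W56: {p7,p15,p22}
  W123: {p28}
  W126: {p19}
  W134: {p20}
  W145: {p21}
  W156: {p7}
  W235: {p29}
  W245: {p32}
  W246: {p27}
  W346: {p31}
  W356: {p15}
C dims 6,15,10; δ0: rk 5, SNF 1^5; δ1: rk 10, SNF 1^9·2
degree 0: 6−5−0 = 1 → Ȟ^0 ≅ Z
degree 1: 15−10−5 = 0 → Ȟ^1 ≅ 0
degree 2: 10−0−10 = 0 plus torsion [2] → Ȟ^2 ≅ Z/2


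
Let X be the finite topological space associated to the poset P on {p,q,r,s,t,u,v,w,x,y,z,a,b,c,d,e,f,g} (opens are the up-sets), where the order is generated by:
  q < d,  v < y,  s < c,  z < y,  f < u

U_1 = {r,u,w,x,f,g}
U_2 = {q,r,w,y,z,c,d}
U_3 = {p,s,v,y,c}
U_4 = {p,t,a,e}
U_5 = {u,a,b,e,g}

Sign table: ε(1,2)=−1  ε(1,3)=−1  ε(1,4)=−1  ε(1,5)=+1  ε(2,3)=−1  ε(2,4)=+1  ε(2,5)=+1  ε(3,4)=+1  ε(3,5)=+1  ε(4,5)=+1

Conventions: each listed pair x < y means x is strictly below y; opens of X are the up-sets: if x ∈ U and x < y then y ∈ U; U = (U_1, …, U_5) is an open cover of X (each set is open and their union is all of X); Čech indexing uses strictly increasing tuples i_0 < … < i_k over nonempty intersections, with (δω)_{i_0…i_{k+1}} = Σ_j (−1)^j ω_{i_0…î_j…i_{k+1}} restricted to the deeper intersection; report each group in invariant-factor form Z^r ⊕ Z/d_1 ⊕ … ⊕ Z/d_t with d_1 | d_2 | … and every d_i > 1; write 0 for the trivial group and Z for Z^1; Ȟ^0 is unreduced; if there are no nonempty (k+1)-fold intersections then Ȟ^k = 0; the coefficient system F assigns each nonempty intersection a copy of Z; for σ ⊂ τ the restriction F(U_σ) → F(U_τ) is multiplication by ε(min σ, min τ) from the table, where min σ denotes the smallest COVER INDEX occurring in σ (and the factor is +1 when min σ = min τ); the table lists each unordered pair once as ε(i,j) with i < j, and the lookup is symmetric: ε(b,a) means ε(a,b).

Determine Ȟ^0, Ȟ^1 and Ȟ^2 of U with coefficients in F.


nonempty overlaps:
  U12={r,w} U15={u,g} U23={y,c} U34={p} U45={a,e}
C dims 5,5; δ0: rk 4, SNF 1^4
degree 0: 5−4−0 = 1 → Ȟ^0 ≅ Z
degree 1: 5−0−4 = 1 → Ȟ^1 ≅ Z
degree 2: 0−0−0 = 0 → Ȟ^2 ≅ 0

Ȟ^0 = Z; Ȟ^1 = Z; Ȟ^2 = 0


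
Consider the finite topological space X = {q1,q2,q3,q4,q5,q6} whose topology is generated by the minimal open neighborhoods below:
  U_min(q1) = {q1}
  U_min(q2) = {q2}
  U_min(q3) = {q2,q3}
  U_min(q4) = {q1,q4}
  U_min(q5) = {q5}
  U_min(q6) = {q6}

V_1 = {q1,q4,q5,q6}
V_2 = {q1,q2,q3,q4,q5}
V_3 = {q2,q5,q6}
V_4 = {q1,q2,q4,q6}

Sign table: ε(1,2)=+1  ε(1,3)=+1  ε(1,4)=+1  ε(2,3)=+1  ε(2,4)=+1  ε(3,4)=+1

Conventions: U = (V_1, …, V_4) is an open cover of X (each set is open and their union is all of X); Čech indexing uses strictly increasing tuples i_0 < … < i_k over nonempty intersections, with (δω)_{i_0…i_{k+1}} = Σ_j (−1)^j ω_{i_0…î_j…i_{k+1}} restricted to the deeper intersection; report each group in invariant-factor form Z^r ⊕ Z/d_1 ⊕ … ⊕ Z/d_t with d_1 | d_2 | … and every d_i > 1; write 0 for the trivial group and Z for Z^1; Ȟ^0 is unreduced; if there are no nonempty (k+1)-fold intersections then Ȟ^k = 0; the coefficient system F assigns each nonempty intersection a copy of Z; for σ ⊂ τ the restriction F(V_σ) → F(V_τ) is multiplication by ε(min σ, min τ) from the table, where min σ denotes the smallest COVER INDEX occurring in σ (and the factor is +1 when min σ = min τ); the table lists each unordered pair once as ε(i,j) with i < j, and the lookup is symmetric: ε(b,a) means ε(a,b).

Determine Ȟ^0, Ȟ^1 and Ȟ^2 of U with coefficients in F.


Ȟ^0 ≅ Z,  Ȟ^1 ≅ 0,  Ȟ^2 ≅ Z

nonempty intersections:
  V12={q1,q4,q5} V13={q5,q6} V14={q1,q4,q6} V23={q2,q5} V24={q1,q2,q4} V34={q2,q6}
  V123={q5} V124={q1,q4} V134={q6} V234={q2}
C dims 4,6,4; δ0: rk 3, SNF 1^3; δ1: rk 3, SNF 1^3
Ȟ^0: (4−3)−0=1 ⇒ Z
Ȟ^1: (6−3)−3=0 ⇒ 0
Ȟ^2: (4−0)−3=1 ⇒ Z


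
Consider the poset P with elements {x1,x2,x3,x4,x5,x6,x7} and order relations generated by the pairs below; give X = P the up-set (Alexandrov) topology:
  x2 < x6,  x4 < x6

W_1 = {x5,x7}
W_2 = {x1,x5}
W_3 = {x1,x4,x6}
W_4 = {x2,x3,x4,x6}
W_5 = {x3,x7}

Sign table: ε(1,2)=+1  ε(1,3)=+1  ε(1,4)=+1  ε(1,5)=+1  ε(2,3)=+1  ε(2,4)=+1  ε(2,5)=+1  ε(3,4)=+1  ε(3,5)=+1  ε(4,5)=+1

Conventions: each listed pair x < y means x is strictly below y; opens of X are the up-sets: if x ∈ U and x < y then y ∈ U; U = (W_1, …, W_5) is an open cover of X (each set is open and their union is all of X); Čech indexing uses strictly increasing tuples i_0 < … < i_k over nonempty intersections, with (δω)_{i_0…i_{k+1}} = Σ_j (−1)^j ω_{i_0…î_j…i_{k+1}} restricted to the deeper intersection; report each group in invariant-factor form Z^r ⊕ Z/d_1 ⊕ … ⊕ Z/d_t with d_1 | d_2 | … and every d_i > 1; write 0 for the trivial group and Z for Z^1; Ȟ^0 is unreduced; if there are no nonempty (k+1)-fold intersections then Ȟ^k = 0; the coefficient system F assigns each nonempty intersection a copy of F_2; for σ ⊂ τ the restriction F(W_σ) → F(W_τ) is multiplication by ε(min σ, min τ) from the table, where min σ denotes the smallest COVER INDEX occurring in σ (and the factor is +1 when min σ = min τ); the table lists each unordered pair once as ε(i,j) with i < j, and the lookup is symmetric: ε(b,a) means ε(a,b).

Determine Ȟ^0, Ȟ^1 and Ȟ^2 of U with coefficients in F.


Ȟ^0 ≅ Z/2, Ȟ^1 ≅ Z/2, Ȟ^2 ≅ 0

nerve simplices:
  W12={x5} W15={x7} W23={x1} W34={x4,x6} W45={x3}
C dims 5,5; δ0: rk_F2 4
degree 0: 5−4−0 = 1 → Ȟ^0 ≅ Z/2
degree 1: 5−0−4 = 1 → Ȟ^1 ≅ Z/2
degree 2: 0−0−0 = 0 → Ȟ^2 ≅ 0


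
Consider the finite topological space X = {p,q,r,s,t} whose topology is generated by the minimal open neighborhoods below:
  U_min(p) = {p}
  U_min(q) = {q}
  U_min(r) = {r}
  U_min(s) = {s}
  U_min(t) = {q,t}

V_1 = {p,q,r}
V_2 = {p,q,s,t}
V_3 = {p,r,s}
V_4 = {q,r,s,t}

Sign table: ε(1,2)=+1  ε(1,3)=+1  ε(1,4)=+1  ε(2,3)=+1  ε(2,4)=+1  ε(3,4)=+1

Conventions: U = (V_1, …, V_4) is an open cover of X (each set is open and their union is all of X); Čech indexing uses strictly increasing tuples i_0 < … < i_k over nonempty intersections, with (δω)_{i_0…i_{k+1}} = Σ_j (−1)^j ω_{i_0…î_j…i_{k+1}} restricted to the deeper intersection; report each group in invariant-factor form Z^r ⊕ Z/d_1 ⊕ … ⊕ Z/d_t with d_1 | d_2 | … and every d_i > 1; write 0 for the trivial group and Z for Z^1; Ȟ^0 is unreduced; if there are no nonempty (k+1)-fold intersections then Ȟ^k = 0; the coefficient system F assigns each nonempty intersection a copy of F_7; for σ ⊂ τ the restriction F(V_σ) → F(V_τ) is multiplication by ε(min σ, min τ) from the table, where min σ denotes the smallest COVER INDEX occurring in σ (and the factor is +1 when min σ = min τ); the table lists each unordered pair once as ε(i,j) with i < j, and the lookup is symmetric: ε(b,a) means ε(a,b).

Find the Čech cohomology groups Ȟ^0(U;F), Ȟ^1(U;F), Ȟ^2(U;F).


Ȟ^0 ≅ Z/7; Ȟ^1 ≅ 0; Ȟ^2 ≅ Z/7

nonempty overlaps:
  V12={p,q} V13={p,r} V14={q,r} V23={p,s} V24={q,s,t} V34={r,s}
  V123={p} V124={q} V134={r} V234={s}
C dims 4,6,4; δ0: rk_F7 3; δ1: rk_F7 3
degree 0: 4−3−0 = 1 → Ȟ^0 ≅ Z/7
degree 1: 6−3−3 = 0 → Ȟ^1 ≅ 0
degree 2: 4−0−3 = 1 → Ȟ^2 ≅ Z/7


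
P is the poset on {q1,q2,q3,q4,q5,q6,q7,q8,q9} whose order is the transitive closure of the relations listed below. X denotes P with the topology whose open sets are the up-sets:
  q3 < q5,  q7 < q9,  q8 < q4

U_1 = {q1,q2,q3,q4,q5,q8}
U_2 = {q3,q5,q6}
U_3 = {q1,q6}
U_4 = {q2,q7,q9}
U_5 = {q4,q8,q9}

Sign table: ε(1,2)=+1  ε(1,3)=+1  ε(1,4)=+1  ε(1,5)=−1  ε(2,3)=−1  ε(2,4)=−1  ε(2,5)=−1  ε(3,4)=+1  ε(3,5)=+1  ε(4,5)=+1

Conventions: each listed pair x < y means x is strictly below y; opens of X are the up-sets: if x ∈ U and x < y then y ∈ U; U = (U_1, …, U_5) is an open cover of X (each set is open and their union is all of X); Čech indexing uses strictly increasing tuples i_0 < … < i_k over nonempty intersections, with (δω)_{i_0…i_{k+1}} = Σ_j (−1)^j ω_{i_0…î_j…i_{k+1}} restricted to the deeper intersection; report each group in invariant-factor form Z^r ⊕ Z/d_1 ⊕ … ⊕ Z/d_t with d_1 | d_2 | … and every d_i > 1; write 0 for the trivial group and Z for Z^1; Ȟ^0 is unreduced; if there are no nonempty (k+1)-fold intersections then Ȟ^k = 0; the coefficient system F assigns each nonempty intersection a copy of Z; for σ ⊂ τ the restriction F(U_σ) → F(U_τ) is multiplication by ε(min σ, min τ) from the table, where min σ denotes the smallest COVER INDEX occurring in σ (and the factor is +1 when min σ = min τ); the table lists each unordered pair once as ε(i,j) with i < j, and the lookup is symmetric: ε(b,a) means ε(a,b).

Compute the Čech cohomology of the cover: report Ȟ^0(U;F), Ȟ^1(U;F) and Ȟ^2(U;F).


cover nerve:
  U12={q3,q5} U13={q1} U14={q2} U15={q4,q8} U23={q6} U45={q9}
C dims 5,6; δ0: rk 5, SNF 1^4·2
Ȟ^0: (5−5)−0=0 ⇒ 0
Ȟ^1: (6−0)−5=1 plus torsion [2] ⇒ Z ⊕ Z/2
Ȟ^2: (0−0)−0=0 ⇒ 0

Ȟ^0(U;F) ≅ 0, Ȟ^1(U;F) ≅ Z ⊕ Z/2, Ȟ^2(U;F) ≅ 0


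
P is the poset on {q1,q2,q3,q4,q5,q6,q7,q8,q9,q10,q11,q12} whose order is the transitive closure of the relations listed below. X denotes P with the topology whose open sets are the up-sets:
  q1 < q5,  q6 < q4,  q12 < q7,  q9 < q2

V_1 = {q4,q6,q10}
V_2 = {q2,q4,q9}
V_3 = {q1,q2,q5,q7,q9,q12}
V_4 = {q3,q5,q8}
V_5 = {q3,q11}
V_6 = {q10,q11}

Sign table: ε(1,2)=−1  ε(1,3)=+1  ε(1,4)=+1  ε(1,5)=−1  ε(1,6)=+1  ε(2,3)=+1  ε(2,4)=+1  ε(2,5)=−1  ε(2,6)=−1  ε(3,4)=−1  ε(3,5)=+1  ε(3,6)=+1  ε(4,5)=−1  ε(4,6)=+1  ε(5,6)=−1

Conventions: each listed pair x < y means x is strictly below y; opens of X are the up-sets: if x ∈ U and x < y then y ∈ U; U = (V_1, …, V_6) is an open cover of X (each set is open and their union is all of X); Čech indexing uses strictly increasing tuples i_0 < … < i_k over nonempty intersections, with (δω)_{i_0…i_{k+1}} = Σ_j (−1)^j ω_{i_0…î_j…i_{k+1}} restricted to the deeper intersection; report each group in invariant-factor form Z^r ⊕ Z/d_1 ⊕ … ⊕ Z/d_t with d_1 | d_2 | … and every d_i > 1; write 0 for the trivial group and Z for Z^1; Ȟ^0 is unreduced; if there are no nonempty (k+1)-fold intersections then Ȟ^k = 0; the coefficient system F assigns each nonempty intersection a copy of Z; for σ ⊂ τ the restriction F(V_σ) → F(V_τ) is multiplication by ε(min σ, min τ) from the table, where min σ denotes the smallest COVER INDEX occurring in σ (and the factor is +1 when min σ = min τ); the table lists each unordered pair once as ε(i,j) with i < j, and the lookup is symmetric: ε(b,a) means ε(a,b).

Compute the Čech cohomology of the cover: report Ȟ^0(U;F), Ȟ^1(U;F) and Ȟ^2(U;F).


nonempty intersections:
  V12={q4} V16={q10} V23={q2,q9} V34={q5} V45={q3} V56={q11}
C dims 6,6; δ0: rk 5, SNF 1^5
Ȟ^0: (6−5)−0=1 ⇒ Z
Ȟ^1: (6−0)−5=1 ⇒ Z
Ȟ^2: (0−0)−0=0 ⇒ 0

Ȟ^0 = Z, Ȟ^1 = Z and Ȟ^2 = 0


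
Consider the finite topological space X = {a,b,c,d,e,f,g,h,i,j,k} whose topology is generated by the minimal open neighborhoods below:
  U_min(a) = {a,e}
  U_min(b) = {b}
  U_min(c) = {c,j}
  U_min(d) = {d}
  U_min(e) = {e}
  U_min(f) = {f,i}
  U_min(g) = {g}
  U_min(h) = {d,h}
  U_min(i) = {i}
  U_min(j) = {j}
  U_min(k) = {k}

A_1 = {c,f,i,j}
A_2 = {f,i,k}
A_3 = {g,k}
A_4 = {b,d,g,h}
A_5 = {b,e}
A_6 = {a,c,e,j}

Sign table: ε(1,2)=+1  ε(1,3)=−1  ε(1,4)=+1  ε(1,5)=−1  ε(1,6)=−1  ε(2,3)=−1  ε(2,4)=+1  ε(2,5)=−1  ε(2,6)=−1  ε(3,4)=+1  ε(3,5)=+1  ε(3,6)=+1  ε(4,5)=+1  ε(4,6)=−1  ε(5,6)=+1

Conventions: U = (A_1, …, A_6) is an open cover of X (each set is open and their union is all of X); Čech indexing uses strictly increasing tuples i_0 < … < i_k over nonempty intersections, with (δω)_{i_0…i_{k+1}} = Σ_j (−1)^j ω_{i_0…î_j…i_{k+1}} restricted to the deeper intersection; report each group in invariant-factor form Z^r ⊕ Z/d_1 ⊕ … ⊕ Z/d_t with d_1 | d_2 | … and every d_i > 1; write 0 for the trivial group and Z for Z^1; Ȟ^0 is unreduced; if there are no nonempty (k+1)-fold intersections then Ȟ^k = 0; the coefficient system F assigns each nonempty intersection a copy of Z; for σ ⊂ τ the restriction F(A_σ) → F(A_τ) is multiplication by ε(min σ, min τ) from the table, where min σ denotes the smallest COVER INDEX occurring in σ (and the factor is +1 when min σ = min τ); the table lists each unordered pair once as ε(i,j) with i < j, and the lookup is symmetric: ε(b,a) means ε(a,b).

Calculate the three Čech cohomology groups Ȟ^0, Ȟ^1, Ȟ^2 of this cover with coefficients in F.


cover nerve:
  A12={f,i} A16={c,j} A23={k} A34={g} A45={b} A56={e}
C dims 6,6; δ0: rk 5, SNF 1^5
Ȟ^0: (6−5)−0=1 ⇒ Z
Ȟ^1: (6−0)−5=1 ⇒ Z
Ȟ^2: (0−0)−0=0 ⇒ 0

Ȟ^0 ≅ Z, Ȟ^1 ≅ Z and Ȟ^2 ≅ 0


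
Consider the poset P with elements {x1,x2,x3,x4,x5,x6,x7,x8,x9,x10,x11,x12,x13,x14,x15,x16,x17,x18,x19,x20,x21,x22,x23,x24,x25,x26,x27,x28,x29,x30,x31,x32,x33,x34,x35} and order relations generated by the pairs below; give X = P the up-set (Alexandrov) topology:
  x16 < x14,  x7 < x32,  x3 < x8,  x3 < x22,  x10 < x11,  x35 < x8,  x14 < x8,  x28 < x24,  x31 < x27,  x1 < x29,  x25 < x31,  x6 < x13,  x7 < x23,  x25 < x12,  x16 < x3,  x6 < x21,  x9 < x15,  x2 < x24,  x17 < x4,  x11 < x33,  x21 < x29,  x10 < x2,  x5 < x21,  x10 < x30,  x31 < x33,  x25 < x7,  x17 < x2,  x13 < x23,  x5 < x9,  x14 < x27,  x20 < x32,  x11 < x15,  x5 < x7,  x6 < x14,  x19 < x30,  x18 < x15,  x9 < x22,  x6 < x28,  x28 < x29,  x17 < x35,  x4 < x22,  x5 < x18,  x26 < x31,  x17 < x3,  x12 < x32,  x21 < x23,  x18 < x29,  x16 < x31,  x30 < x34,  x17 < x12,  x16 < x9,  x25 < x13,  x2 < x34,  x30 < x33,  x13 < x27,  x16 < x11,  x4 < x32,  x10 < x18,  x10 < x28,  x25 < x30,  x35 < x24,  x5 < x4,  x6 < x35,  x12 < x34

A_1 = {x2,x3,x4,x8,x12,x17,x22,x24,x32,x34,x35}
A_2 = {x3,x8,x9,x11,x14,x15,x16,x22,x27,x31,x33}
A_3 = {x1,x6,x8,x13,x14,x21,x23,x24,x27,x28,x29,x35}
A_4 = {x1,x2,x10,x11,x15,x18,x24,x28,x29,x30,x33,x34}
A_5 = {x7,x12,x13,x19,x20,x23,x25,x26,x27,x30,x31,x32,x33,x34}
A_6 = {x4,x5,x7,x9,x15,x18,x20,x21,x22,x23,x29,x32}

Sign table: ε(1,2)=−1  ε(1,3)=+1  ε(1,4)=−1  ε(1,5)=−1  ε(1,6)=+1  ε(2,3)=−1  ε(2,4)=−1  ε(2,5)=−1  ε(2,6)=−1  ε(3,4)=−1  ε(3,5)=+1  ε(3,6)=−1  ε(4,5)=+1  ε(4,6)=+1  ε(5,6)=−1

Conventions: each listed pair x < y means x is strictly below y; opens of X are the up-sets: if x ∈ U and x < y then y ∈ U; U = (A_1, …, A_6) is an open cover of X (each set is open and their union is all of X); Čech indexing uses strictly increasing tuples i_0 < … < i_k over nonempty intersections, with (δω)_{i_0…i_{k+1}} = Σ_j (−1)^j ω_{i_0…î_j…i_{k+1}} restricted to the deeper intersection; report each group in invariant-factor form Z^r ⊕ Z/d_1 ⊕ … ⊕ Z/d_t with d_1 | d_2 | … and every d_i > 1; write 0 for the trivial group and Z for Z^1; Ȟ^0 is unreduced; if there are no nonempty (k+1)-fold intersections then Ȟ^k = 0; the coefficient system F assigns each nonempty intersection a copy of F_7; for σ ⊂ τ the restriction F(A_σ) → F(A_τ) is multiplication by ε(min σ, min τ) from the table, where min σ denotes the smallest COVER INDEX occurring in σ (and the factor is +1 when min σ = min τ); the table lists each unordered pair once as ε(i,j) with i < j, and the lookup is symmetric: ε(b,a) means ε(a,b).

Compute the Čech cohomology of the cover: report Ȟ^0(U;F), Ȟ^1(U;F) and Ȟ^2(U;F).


Ȟ^0 ≅ 0,  Ȟ^1 ≅ 0,  Ȟ^2 ≅ Z/7

nonempty overlaps:
  A12={x3,x8,x22} A13={x8,x24,x35} A14={x2,x24,x34} A15={x12,x32,x34} A16={x4,x22,x32} A23={x8,x14,x27} A24={x11,x15,x33} A25={x27,x31,x33} A26={x9,x15,x22} A34={x1,x24,x28,x29} A35={x13,x23,x27} A36={x21,x23,x29} A45={x30,x33,x34} A46={x15,x18,x29} A56={x7,x20,x23,x32}
  A123={x8} A126={x22} A134={x24} A145={x34} A156={x32} A235={x27} A245={x33} A246={x15} A346={x29} A356={x23}
C dims 6,15,10; δ0: rk_F7 6; δ1: rk_F7 9
degree 0: 6−6−0 = 0 → Ȟ^0 ≅ 0
degree 1: 15−9−6 = 0 → Ȟ^1 ≅ 0
degree 2: 10−0−9 = 1 → Ȟ^2 ≅ Z/7
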